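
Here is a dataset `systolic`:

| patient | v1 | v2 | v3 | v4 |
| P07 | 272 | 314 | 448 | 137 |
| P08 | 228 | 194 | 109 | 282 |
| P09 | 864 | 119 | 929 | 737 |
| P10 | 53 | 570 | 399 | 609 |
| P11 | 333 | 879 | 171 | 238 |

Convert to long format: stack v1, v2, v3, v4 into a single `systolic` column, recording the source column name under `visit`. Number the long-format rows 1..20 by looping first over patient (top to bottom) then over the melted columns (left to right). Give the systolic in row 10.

20 rows total (5 × 4). Row 10: index ⌊(10-1)/4⌋ = 2 into patient → P09; (10-1) mod 4 = 1 into the melted columns → v2.
So row 10 is (P09, v2, 119); systolic = 119.

119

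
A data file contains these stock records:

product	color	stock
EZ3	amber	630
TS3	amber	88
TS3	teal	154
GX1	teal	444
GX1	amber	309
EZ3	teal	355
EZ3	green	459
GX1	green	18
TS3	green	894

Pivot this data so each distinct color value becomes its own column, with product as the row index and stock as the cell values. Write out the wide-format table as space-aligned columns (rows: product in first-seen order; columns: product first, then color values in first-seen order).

Columns: product plus the 3 distinct color values (amber, teal, green).
For example, row EZ3 column amber takes stock=630 from the long row (EZ3, amber).

product  amber  teal  green
EZ3      630    355   459  
TS3      88     154   894  
GX1      309    444   18   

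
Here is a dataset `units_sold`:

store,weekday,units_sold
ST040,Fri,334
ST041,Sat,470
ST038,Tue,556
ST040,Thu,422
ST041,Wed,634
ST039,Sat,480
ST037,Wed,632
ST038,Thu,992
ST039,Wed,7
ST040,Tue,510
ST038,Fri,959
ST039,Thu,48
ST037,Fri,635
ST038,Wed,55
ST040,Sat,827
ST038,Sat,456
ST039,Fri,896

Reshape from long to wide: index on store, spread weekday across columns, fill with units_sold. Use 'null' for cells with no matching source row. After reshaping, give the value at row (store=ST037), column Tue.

No long-format row has store=ST037 and weekday=Tue, so the cell is null.

null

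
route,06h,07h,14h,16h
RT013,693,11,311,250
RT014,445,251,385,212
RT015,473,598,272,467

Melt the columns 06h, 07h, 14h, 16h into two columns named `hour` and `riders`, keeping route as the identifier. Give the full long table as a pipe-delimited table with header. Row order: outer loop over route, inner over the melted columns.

Each (route, column) pair becomes one row: 3 × 4 = 12 rows.
For example, (RT013, 06h) → riders=693.

| route | hour | riders |
| RT013 | 06h | 693 |
| RT013 | 07h | 11 |
| RT013 | 14h | 311 |
| RT013 | 16h | 250 |
| RT014 | 06h | 445 |
| RT014 | 07h | 251 |
| RT014 | 14h | 385 |
| RT014 | 16h | 212 |
| RT015 | 06h | 473 |
| RT015 | 07h | 598 |
| RT015 | 14h | 272 |
| RT015 | 16h | 467 |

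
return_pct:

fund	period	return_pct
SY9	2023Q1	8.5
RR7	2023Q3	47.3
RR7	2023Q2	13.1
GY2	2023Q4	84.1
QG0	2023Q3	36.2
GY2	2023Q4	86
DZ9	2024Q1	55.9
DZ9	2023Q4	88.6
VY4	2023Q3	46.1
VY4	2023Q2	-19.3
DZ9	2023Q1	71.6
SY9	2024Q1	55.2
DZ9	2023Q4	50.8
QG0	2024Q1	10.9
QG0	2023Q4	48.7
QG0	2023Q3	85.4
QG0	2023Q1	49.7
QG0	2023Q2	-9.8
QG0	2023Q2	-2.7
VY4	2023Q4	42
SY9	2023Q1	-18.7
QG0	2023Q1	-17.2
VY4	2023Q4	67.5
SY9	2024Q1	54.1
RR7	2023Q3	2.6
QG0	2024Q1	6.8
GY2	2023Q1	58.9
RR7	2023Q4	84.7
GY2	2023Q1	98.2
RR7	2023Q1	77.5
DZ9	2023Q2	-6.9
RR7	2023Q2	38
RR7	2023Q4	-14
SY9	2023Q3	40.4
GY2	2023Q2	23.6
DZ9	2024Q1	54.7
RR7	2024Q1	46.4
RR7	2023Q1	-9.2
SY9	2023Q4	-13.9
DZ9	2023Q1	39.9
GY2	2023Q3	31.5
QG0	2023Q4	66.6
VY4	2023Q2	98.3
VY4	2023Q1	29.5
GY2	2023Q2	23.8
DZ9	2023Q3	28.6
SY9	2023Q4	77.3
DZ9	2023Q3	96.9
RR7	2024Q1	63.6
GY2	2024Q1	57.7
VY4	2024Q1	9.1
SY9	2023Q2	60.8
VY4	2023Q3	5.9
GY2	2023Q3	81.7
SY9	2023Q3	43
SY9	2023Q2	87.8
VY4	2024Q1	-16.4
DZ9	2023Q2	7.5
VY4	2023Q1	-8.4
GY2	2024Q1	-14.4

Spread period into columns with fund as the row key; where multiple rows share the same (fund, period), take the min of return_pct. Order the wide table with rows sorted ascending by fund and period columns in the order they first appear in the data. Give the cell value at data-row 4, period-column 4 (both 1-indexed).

With rows sorted ascending by fund, row 4 is fund=RR7. period columns in first-appearance order: 2023Q1, 2023Q3, 2023Q2, 2023Q4, 2024Q1; column 4 is 2023Q4.
Long rows with fund=RR7, period=2023Q4: min(84.7, -14) = -14.

-14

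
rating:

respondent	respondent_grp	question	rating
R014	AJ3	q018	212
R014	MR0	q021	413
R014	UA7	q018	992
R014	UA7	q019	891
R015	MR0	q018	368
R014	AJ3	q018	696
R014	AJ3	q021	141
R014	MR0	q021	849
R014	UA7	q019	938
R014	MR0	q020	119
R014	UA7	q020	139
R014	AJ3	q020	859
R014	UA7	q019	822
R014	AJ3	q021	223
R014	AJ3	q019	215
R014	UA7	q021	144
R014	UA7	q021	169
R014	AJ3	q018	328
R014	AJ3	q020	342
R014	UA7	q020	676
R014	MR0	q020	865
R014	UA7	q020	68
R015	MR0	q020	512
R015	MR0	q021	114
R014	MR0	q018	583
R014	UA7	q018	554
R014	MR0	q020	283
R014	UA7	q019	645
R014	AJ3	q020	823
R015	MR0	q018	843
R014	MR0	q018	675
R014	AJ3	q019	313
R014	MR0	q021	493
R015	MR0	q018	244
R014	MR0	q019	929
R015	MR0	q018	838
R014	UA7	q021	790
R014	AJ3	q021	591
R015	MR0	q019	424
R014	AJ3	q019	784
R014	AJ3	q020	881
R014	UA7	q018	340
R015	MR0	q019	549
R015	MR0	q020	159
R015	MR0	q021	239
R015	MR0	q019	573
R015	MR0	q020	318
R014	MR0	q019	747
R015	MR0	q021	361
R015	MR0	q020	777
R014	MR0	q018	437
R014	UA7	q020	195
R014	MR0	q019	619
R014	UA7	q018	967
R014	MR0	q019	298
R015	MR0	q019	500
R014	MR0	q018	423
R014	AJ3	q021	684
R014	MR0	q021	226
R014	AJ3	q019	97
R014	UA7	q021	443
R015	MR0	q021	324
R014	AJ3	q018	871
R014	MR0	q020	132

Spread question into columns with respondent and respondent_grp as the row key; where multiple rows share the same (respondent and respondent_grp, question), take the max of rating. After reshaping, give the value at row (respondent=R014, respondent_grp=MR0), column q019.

Rows with respondent=R014, respondent_grp=MR0 and question=q019: rating values are 929, 747, 619, 298.
max(929, 747, 619, 298) = 929.

929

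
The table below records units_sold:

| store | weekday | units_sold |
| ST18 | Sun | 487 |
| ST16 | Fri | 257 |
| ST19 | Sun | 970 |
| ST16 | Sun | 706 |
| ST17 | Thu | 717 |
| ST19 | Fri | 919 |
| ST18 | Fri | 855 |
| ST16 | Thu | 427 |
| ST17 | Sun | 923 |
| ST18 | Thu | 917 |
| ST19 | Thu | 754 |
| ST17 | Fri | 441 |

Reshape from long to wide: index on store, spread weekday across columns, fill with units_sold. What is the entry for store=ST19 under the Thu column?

Wide layout: rows indexed by store, columns are the 3 distinct weekday values (Sun, Fri, Thu).
Cell (store=ST19, weekday=Thu) draws from the long row where store=ST19 and weekday=Thu, which has units_sold=754.

754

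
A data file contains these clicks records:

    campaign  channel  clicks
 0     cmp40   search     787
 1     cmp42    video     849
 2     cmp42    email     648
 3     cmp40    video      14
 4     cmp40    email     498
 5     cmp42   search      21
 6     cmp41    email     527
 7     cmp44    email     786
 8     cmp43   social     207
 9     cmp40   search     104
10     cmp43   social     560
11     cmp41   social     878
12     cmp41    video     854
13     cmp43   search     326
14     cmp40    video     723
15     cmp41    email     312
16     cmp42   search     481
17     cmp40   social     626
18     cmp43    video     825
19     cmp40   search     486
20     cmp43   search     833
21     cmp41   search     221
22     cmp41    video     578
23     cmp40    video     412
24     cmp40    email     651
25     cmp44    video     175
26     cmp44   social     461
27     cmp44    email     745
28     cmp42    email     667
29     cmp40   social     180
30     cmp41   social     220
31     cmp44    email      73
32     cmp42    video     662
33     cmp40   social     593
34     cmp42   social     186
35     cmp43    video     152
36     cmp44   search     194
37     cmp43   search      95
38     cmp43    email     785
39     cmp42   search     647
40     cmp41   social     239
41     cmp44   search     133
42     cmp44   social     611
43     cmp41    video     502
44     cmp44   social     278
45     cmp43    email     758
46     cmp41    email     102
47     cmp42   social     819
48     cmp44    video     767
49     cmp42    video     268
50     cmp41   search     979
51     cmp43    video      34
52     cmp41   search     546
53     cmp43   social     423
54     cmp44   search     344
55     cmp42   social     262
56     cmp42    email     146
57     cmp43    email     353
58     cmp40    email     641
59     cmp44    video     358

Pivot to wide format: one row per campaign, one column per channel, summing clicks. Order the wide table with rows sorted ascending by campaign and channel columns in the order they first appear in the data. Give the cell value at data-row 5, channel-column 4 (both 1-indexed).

1350

With rows sorted ascending by campaign, row 5 is campaign=cmp44. channel columns in first-appearance order: search, video, email, social; column 4 is social.
Long rows with campaign=cmp44, channel=social: 461 + 611 + 278 = 1350.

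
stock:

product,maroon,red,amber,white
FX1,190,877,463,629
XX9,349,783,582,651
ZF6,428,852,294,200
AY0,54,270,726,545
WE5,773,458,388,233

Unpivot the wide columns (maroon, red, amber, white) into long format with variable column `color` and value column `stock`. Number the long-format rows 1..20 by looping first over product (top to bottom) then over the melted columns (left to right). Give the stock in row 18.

458

20 rows total (5 × 4). Row 18: index ⌊(18-1)/4⌋ = 4 into product → WE5; (18-1) mod 4 = 1 into the melted columns → red.
So row 18 is (WE5, red, 458); stock = 458.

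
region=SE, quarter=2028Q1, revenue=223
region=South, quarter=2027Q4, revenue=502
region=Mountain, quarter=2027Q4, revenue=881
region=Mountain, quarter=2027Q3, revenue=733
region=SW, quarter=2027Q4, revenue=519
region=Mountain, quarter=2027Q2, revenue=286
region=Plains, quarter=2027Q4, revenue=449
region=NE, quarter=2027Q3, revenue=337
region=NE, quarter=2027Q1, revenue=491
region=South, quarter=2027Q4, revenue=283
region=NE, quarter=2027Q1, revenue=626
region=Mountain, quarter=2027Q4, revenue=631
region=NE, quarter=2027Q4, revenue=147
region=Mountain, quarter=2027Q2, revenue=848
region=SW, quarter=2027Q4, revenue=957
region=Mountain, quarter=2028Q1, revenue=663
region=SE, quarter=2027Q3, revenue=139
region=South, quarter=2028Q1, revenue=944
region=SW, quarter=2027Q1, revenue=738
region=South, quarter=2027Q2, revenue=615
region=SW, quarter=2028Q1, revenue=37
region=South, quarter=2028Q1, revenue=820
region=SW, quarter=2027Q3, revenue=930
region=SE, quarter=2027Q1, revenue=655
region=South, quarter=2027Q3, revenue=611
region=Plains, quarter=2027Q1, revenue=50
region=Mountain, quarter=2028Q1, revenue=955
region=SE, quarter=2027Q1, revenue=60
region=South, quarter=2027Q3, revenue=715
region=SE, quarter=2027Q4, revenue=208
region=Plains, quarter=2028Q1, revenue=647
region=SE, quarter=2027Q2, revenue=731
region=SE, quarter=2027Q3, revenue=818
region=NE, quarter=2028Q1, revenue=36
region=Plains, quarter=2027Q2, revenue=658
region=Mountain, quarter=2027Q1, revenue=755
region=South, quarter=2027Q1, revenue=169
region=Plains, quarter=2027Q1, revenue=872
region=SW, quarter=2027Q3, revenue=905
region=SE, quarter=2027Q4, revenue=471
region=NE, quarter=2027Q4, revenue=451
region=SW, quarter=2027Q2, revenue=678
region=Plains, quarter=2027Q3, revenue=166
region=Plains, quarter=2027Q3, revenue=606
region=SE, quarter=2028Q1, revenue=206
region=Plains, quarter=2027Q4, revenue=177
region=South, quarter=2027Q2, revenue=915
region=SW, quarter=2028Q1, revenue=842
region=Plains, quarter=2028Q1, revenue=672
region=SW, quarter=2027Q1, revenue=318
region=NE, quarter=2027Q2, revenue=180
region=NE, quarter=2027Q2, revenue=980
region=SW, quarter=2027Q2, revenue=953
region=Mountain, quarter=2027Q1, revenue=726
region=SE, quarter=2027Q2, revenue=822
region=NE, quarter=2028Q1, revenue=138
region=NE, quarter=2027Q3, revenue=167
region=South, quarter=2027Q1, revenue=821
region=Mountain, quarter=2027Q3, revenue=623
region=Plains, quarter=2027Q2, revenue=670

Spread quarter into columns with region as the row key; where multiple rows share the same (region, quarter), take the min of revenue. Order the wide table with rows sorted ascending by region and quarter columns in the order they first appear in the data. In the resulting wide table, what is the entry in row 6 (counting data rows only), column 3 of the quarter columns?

With rows sorted ascending by region, row 6 is region=South. quarter columns in first-appearance order: 2028Q1, 2027Q4, 2027Q3, 2027Q2, 2027Q1; column 3 is 2027Q3.
Long rows with region=South, quarter=2027Q3: min(611, 715) = 611.

611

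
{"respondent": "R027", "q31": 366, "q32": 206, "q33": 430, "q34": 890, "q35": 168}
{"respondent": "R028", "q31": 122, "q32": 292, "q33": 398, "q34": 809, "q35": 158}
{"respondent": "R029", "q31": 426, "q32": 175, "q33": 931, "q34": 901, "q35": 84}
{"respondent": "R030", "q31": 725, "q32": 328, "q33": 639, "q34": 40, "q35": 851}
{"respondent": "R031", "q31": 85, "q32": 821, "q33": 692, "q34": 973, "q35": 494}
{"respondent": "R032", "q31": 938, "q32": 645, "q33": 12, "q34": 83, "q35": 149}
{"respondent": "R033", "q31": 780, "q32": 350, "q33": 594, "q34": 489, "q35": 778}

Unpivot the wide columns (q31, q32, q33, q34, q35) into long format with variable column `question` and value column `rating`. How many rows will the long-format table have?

35

7 respondent values × 5 melted columns = 35 rows.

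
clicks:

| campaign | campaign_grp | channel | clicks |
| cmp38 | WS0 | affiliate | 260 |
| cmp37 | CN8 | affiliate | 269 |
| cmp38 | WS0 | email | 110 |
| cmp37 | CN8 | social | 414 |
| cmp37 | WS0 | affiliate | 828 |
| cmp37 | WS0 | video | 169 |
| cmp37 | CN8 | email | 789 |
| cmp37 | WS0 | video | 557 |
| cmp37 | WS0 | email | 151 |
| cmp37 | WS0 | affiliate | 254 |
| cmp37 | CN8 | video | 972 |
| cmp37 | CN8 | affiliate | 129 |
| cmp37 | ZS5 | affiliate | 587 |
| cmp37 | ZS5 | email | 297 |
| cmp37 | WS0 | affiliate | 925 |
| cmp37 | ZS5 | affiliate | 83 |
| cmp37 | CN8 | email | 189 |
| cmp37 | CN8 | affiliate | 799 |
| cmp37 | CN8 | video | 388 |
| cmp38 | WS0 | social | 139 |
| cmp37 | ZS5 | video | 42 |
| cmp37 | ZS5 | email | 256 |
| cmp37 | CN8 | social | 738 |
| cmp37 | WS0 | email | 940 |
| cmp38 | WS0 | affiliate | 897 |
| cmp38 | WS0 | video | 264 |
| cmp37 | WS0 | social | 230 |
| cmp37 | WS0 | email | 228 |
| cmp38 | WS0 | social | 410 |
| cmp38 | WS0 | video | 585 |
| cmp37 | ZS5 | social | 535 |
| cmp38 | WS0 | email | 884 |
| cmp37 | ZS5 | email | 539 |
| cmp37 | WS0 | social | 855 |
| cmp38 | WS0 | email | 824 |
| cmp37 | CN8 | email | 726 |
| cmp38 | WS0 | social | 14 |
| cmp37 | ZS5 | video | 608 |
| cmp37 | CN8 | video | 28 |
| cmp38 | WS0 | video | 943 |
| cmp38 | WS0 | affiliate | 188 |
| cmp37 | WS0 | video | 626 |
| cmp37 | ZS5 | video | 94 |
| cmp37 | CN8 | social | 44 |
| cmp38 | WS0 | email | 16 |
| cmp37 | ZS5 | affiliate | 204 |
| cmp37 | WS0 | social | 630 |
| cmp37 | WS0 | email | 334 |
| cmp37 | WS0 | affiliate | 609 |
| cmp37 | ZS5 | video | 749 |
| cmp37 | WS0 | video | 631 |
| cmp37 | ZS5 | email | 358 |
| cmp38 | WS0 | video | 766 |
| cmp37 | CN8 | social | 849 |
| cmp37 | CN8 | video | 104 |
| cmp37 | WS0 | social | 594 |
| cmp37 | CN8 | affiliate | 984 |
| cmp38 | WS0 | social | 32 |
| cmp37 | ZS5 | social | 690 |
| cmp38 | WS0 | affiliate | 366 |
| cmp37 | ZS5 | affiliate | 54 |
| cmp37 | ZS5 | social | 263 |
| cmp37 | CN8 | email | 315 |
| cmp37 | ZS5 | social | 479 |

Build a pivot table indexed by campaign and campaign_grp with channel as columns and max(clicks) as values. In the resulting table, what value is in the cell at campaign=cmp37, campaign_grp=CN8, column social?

Rows with campaign=cmp37, campaign_grp=CN8 and channel=social: clicks values are 414, 738, 44, 849.
max(414, 738, 44, 849) = 849.

849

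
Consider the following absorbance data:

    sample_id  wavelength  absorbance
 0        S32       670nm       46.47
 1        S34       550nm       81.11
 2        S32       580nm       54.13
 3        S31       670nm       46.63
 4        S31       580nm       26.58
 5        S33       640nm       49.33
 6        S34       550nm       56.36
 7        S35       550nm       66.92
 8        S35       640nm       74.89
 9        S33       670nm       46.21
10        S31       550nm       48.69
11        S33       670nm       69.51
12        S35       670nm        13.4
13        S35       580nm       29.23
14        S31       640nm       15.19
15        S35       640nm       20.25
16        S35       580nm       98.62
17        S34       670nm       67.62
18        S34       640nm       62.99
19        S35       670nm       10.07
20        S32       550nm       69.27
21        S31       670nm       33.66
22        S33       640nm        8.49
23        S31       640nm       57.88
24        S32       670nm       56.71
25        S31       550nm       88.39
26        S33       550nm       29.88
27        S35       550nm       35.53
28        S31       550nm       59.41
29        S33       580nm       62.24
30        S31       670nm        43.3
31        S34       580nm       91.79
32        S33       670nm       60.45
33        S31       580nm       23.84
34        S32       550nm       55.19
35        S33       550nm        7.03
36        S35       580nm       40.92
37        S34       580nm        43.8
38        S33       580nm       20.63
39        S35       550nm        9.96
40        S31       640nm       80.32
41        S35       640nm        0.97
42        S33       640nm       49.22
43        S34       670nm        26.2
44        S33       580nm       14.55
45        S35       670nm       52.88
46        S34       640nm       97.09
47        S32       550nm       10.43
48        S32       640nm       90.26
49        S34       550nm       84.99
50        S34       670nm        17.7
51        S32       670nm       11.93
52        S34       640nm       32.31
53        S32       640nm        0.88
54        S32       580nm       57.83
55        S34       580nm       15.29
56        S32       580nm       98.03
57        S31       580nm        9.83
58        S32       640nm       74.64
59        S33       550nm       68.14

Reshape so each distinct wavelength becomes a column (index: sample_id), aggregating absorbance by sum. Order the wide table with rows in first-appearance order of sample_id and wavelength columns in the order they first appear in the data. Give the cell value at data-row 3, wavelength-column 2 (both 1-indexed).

With rows in first-appearance order of sample_id, row 3 is sample_id=S31. wavelength columns in first-appearance order: 670nm, 550nm, 580nm, 640nm; column 2 is 550nm.
Long rows with sample_id=S31, wavelength=550nm: 48.69 + 88.39 + 59.41 = 196.49.

196.49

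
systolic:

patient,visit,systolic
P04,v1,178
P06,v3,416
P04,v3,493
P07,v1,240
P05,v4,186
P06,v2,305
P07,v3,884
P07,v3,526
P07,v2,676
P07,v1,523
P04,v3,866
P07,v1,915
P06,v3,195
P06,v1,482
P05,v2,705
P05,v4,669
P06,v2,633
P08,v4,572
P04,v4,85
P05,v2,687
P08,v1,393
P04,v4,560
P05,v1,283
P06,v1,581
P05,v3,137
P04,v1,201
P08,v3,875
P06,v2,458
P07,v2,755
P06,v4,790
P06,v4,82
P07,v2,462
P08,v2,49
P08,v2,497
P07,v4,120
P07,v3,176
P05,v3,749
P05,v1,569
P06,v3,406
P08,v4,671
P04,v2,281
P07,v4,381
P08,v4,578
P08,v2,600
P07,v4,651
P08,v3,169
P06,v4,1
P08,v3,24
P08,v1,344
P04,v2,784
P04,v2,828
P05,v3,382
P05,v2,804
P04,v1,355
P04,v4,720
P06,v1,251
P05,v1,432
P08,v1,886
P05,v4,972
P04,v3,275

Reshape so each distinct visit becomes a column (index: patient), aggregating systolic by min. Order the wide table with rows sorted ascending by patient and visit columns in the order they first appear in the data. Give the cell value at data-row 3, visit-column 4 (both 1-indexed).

With rows sorted ascending by patient, row 3 is patient=P06. visit columns in first-appearance order: v1, v3, v4, v2; column 4 is v2.
Long rows with patient=P06, visit=v2: min(305, 633, 458) = 305.

305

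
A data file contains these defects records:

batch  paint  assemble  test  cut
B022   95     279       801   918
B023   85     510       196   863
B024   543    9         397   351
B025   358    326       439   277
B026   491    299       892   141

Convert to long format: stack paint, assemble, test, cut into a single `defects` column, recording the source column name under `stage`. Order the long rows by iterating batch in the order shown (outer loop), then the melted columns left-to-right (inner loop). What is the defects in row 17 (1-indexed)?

491

20 rows total (5 × 4). Row 17: index ⌊(17-1)/4⌋ = 4 into batch → B026; (17-1) mod 4 = 0 into the melted columns → paint.
So row 17 is (B026, paint, 491); defects = 491.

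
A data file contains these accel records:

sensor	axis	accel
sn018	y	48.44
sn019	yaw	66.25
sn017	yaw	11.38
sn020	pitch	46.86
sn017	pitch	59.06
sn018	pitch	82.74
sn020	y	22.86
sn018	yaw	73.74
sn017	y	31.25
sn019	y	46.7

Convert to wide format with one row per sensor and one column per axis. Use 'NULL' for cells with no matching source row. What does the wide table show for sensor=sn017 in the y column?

The long row with sensor=sn017, axis=y has accel=31.25.

31.25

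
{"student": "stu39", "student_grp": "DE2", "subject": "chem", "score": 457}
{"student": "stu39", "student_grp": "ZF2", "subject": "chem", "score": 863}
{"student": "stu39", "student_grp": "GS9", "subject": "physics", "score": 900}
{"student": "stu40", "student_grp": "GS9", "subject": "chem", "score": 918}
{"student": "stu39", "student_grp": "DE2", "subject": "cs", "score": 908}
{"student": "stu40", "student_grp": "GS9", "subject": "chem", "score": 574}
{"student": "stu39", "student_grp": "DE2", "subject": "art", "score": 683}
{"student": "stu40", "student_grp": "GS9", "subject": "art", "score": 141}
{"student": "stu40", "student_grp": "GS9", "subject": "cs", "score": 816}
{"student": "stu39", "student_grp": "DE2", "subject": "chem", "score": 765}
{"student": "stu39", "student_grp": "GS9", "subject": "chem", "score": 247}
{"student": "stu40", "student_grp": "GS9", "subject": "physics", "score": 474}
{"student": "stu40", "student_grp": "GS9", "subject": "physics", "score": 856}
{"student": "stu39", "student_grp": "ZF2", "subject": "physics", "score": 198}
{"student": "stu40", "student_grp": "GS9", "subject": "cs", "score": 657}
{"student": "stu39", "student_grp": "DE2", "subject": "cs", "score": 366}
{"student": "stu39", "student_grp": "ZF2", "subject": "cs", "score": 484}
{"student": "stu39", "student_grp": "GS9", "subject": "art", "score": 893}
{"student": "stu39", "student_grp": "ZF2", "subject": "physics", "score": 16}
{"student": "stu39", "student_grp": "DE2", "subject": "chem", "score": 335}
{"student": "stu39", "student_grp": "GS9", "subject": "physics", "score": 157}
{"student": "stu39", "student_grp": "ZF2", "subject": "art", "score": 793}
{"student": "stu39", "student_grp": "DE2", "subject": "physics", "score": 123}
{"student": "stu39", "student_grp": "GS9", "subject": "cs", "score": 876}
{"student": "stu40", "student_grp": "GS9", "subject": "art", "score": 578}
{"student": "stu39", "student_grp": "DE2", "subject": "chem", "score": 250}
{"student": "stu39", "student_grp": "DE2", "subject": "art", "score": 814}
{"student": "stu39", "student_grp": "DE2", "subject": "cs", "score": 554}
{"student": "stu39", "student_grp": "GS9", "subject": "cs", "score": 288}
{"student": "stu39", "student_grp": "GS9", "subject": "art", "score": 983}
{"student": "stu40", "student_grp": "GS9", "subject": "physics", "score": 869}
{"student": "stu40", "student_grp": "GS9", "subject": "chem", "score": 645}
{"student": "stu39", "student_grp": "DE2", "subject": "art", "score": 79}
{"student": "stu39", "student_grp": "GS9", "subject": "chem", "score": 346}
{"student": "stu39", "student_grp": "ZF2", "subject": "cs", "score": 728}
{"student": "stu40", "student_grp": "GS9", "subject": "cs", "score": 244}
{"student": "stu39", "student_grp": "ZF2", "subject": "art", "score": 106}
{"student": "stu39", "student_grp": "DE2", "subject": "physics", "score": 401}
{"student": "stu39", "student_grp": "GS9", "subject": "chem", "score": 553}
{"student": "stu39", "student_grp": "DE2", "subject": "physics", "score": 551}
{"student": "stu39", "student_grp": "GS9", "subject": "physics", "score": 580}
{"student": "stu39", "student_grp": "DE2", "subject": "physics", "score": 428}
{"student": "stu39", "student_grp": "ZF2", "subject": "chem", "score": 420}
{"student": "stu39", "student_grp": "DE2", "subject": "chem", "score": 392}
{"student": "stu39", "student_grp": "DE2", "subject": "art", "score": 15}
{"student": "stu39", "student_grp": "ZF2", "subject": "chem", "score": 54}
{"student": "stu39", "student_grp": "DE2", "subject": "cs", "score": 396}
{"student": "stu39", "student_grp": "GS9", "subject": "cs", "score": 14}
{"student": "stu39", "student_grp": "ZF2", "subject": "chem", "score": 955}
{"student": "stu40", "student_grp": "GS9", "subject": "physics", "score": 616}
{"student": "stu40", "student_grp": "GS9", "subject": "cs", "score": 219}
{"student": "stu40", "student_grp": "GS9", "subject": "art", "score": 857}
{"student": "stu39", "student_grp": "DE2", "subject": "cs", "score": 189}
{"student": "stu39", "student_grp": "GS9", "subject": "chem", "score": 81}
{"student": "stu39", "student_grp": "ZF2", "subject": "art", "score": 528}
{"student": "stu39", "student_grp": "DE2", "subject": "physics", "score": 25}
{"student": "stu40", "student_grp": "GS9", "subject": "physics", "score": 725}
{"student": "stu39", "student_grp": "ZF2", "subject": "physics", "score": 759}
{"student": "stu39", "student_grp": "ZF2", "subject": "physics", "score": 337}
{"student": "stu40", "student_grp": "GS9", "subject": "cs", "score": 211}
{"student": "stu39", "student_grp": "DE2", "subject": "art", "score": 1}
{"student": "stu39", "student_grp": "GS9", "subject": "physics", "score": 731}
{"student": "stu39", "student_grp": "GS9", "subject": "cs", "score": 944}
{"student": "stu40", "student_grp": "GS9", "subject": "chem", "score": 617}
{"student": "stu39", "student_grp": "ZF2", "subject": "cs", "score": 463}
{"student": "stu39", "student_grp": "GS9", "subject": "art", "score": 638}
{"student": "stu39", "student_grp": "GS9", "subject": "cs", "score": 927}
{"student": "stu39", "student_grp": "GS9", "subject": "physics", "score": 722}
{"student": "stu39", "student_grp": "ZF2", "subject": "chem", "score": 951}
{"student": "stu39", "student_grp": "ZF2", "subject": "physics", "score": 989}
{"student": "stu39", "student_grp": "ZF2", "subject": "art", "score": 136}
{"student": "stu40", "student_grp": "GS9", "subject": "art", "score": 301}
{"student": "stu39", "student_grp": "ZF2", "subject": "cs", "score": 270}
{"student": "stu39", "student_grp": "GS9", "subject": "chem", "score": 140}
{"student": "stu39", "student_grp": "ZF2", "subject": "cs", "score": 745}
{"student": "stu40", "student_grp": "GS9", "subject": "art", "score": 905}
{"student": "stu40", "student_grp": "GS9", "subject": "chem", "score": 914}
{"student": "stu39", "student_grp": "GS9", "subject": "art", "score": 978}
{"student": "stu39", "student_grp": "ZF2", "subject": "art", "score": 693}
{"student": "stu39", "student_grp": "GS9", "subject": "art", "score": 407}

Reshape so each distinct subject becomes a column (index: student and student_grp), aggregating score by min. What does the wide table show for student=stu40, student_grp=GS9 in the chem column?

574

Rows with student=stu40, student_grp=GS9 and subject=chem: score values are 918, 574, 645, 617, 914.
min(918, 574, 645, 617, 914) = 574.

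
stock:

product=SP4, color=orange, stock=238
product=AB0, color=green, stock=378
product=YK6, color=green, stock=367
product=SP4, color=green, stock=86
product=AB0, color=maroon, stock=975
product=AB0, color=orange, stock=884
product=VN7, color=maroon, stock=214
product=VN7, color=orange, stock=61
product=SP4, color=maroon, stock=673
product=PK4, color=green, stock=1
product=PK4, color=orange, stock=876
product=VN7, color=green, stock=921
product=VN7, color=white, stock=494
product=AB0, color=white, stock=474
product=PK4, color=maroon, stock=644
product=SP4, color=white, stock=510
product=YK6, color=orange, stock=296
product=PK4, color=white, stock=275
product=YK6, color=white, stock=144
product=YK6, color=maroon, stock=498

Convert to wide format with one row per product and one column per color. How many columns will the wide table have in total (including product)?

1 column for product plus 4 distinct color values → 5 columns.

5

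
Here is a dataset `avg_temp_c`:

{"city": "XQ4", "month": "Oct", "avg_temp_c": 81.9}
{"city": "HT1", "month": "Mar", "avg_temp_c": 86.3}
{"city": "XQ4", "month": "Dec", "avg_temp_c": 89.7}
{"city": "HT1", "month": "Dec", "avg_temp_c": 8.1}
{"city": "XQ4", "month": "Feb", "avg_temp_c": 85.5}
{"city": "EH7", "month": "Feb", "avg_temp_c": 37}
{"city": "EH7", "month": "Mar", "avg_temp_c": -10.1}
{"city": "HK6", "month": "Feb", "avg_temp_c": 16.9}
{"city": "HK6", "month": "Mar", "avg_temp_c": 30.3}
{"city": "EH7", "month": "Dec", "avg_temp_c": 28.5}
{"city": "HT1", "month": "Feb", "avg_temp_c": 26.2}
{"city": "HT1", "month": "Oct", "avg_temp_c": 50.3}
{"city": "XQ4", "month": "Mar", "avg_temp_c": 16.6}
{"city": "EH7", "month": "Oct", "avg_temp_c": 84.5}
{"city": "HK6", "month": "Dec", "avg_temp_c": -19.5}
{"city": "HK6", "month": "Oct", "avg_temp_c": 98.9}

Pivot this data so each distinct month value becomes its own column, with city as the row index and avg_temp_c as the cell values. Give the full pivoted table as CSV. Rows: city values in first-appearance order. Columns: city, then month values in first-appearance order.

Columns: city plus the 4 distinct month values (Oct, Mar, Dec, Feb).
For example, row XQ4 column Oct takes avg_temp_c=81.9 from the long row (XQ4, Oct).

city,Oct,Mar,Dec,Feb
XQ4,81.9,16.6,89.7,85.5
HT1,50.3,86.3,8.1,26.2
EH7,84.5,-10.1,28.5,37
HK6,98.9,30.3,-19.5,16.9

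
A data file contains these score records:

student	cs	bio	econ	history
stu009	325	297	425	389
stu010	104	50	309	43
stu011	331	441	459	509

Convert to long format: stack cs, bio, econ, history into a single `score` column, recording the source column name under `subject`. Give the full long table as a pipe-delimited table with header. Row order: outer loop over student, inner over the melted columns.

Each (student, column) pair becomes one row: 3 × 4 = 12 rows.
For example, (stu009, cs) → score=325.

| student | subject | score |
| stu009 | cs | 325 |
| stu009 | bio | 297 |
| stu009 | econ | 425 |
| stu009 | history | 389 |
| stu010 | cs | 104 |
| stu010 | bio | 50 |
| stu010 | econ | 309 |
| stu010 | history | 43 |
| stu011 | cs | 331 |
| stu011 | bio | 441 |
| stu011 | econ | 459 |
| stu011 | history | 509 |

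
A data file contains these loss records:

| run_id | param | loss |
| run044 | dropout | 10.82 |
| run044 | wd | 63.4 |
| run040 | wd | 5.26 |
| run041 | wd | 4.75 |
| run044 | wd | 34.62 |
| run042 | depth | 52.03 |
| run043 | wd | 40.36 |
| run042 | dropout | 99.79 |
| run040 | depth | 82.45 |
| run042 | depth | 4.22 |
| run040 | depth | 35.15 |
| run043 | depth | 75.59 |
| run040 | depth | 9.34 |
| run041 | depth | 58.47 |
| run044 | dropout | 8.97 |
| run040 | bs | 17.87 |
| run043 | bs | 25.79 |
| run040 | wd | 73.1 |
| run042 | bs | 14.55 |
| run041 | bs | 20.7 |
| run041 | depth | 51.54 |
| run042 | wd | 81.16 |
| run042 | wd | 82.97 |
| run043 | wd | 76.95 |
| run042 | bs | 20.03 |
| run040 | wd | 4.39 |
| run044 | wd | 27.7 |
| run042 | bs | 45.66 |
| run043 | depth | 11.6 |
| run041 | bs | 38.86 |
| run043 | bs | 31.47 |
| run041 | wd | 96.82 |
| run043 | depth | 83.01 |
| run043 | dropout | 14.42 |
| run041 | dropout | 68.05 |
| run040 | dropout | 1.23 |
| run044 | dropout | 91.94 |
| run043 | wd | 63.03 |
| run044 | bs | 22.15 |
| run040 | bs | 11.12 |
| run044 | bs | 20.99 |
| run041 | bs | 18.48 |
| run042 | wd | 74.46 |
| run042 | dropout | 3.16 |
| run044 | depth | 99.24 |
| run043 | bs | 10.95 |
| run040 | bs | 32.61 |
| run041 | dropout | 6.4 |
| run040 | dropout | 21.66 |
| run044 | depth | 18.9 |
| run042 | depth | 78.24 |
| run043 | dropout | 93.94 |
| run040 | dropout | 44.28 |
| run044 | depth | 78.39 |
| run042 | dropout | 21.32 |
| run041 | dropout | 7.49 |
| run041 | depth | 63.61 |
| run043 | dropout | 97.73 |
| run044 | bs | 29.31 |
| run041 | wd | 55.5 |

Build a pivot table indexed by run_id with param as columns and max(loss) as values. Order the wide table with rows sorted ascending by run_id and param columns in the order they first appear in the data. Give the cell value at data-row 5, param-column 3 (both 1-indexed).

99.24

With rows sorted ascending by run_id, row 5 is run_id=run044. param columns in first-appearance order: dropout, wd, depth, bs; column 3 is depth.
Long rows with run_id=run044, param=depth: max(99.24, 18.9, 78.39) = 99.24.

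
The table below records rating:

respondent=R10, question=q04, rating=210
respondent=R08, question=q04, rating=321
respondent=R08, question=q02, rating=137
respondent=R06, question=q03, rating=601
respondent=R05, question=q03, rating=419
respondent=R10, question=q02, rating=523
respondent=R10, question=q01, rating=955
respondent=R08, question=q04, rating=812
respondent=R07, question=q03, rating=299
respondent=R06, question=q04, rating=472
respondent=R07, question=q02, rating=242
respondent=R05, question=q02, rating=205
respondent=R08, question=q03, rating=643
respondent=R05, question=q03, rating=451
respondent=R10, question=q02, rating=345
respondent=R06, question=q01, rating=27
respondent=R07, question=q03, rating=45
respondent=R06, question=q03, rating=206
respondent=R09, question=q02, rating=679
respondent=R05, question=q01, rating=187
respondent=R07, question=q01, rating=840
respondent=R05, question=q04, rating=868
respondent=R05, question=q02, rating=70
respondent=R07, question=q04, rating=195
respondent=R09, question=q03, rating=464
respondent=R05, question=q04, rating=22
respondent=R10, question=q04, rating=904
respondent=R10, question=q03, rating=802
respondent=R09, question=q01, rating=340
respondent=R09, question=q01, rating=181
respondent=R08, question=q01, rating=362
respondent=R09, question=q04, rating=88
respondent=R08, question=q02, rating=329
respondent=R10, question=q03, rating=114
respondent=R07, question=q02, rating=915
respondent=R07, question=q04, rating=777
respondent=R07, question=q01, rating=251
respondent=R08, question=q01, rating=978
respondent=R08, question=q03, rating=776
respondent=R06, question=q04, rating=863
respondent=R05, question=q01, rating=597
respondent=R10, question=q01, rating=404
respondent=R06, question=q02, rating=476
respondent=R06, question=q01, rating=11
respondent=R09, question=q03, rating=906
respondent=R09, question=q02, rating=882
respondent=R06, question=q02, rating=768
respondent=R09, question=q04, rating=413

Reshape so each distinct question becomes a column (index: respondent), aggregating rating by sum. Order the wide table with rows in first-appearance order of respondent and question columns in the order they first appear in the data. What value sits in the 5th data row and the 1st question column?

With rows in first-appearance order of respondent, row 5 is respondent=R07. question columns in first-appearance order: q04, q02, q03, q01; column 1 is q04.
Long rows with respondent=R07, question=q04: 195 + 777 = 972.

972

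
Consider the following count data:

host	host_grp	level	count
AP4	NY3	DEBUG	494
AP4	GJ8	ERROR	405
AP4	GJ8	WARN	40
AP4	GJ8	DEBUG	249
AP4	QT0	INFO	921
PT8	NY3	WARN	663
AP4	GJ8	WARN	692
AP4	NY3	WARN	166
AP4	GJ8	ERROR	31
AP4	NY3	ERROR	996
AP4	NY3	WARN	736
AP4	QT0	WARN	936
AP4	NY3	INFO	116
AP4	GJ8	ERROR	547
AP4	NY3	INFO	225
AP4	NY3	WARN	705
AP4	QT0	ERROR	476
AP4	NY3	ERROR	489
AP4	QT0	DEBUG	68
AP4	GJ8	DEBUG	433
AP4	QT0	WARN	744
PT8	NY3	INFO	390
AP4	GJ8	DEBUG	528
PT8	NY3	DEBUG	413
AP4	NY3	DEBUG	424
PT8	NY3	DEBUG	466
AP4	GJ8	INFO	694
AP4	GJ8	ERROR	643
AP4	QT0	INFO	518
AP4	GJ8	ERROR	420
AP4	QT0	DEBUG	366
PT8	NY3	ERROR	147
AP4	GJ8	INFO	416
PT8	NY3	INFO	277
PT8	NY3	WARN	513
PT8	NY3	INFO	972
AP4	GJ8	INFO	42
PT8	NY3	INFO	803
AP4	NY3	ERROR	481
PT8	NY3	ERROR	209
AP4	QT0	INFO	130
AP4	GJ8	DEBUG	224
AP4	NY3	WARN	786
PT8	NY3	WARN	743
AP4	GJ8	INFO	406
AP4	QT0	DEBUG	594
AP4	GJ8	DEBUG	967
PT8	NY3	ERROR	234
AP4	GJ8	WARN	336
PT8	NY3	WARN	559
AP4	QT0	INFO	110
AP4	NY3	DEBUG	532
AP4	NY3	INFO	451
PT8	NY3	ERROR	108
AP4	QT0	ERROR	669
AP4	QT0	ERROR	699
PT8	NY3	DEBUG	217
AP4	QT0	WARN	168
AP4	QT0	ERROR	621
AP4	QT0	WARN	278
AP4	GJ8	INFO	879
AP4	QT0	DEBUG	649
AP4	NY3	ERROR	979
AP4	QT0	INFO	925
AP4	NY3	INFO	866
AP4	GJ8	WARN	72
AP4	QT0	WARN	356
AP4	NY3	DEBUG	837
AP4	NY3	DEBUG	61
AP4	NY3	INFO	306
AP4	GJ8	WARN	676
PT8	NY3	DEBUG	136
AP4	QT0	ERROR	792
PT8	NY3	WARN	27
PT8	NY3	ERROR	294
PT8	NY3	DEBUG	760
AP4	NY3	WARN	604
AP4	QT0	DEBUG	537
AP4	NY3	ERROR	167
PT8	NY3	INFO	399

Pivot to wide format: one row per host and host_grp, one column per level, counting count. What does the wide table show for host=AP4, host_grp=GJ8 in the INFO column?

5

Rows with host=AP4, host_grp=GJ8 and level=INFO: count values are 694, 416, 42, 406, 879.
5 rows match — count = 5.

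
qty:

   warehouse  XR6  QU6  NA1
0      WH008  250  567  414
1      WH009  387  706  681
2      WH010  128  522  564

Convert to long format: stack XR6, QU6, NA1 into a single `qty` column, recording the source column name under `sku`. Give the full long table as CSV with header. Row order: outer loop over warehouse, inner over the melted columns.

Each (warehouse, column) pair becomes one row: 3 × 3 = 9 rows.
For example, (WH008, XR6) → qty=250.

warehouse,sku,qty
WH008,XR6,250
WH008,QU6,567
WH008,NA1,414
WH009,XR6,387
WH009,QU6,706
WH009,NA1,681
WH010,XR6,128
WH010,QU6,522
WH010,NA1,564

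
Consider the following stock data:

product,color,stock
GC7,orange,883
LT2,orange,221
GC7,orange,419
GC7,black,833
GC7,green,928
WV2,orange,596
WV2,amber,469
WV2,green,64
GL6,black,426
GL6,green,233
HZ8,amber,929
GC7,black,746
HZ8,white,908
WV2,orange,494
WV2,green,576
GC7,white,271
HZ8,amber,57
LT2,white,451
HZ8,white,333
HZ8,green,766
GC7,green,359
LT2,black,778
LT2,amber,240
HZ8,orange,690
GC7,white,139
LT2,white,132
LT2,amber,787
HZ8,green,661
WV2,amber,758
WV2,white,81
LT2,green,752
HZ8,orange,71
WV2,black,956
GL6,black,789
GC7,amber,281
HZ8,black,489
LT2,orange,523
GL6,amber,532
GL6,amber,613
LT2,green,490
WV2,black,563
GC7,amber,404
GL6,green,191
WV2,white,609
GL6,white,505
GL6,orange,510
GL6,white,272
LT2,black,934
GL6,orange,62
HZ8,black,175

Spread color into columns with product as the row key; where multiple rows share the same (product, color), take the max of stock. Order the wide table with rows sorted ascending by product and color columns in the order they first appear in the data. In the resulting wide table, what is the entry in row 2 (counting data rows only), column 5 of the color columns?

505

With rows sorted ascending by product, row 2 is product=GL6. color columns in first-appearance order: orange, black, green, amber, white; column 5 is white.
Long rows with product=GL6, color=white: max(505, 272) = 505.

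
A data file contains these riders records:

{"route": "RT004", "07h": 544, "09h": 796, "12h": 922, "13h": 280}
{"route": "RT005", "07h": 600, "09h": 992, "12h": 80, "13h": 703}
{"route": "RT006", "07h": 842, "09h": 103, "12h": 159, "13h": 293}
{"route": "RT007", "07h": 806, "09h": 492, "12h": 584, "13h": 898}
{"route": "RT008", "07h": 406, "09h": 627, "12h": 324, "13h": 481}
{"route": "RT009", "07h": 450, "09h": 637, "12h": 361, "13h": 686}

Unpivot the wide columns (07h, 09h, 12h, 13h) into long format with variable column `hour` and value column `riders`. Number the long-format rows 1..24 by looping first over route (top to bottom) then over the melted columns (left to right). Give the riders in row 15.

24 rows total (6 × 4). Row 15: index ⌊(15-1)/4⌋ = 3 into route → RT007; (15-1) mod 4 = 2 into the melted columns → 12h.
So row 15 is (RT007, 12h, 584); riders = 584.

584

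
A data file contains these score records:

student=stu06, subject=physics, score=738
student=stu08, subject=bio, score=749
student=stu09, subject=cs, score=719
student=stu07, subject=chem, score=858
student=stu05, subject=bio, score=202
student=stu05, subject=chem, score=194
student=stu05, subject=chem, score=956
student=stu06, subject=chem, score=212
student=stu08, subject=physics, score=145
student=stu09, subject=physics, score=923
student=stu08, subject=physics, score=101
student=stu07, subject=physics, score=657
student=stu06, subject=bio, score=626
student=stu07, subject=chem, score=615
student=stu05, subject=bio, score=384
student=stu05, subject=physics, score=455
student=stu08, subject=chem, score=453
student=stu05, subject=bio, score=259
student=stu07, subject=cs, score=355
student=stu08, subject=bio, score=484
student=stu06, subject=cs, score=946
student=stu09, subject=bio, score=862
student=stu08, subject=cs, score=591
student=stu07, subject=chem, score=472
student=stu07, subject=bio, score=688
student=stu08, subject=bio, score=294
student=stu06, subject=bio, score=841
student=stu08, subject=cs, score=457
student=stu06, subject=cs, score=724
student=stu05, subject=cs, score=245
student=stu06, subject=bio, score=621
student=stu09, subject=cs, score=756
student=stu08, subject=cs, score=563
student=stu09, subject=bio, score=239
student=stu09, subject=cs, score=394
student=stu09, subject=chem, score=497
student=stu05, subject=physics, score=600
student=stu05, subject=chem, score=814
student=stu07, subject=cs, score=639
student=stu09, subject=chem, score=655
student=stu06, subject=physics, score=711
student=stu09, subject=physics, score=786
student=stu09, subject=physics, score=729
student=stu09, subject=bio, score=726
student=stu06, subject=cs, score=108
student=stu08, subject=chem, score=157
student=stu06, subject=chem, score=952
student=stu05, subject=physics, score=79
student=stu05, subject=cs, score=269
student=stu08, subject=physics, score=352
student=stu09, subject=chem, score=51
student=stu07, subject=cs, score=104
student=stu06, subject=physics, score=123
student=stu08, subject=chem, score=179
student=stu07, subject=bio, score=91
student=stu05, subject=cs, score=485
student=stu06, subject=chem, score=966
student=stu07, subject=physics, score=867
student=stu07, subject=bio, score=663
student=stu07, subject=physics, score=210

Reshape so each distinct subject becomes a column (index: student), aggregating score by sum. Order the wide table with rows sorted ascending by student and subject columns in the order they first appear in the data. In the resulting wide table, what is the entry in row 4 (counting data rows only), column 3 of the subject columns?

1611

With rows sorted ascending by student, row 4 is student=stu08. subject columns in first-appearance order: physics, bio, cs, chem; column 3 is cs.
Long rows with student=stu08, subject=cs: 591 + 457 + 563 = 1611.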